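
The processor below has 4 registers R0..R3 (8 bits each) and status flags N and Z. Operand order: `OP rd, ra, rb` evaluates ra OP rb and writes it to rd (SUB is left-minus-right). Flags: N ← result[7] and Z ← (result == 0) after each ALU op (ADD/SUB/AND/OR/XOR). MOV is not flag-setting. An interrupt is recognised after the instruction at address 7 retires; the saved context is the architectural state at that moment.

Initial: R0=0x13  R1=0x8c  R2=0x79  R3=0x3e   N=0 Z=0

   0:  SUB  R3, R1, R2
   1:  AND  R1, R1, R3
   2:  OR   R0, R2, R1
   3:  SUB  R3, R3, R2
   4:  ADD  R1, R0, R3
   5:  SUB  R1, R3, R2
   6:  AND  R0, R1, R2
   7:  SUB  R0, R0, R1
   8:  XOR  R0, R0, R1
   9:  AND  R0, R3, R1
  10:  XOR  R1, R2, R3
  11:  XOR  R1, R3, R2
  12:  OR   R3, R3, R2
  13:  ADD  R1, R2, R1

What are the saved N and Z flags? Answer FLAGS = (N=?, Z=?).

FLAGS = (N=0, Z=1)

after  0: R0=0x13 R1=0x8c R2=0x79 R3=0x13  N=0 Z=0
after  1: R0=0x13 R1=0x00 R2=0x79 R3=0x13  N=0 Z=1
after  2: R0=0x79 R1=0x00 R2=0x79 R3=0x13  N=0 Z=0
after  3: R0=0x79 R1=0x00 R2=0x79 R3=0x9a  N=1 Z=0
after  4: R0=0x79 R1=0x13 R2=0x79 R3=0x9a  N=0 Z=0
after  5: R0=0x79 R1=0x21 R2=0x79 R3=0x9a  N=0 Z=0
after  6: R0=0x21 R1=0x21 R2=0x79 R3=0x9a  N=0 Z=0
after  7: R0=0x00 R1=0x21 R2=0x79 R3=0x9a  N=0 Z=1
-- IRQ taken; context saved, return-PC = 8 --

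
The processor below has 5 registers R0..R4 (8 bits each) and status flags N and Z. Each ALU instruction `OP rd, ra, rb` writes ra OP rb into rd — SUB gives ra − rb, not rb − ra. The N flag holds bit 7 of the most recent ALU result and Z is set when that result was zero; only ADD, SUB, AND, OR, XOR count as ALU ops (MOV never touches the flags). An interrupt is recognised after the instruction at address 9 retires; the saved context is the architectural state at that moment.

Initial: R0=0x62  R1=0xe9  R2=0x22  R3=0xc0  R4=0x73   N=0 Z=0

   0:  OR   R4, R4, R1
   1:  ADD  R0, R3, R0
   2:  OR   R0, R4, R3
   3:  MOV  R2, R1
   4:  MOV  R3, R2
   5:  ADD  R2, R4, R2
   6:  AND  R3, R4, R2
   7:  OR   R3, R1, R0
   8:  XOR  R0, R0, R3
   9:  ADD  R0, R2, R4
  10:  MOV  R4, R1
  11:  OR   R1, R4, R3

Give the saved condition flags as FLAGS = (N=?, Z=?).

FLAGS = (N=1, Z=0)

after  0: R0=0x62 R1=0xe9 R2=0x22 R3=0xc0 R4=0xfb  N=1 Z=0
after  1: R0=0x22 R1=0xe9 R2=0x22 R3=0xc0 R4=0xfb  N=0 Z=0
after  2: R0=0xfb R1=0xe9 R2=0x22 R3=0xc0 R4=0xfb  N=1 Z=0
after  3: R0=0xfb R1=0xe9 R2=0xe9 R3=0xc0 R4=0xfb  N=1 Z=0
after  4: R0=0xfb R1=0xe9 R2=0xe9 R3=0xe9 R4=0xfb  N=1 Z=0
after  5: R0=0xfb R1=0xe9 R2=0xe4 R3=0xe9 R4=0xfb  N=1 Z=0
after  6: R0=0xfb R1=0xe9 R2=0xe4 R3=0xe0 R4=0xfb  N=1 Z=0
after  7: R0=0xfb R1=0xe9 R2=0xe4 R3=0xfb R4=0xfb  N=1 Z=0
after  8: R0=0x00 R1=0xe9 R2=0xe4 R3=0xfb R4=0xfb  N=0 Z=1
after  9: R0=0xdf R1=0xe9 R2=0xe4 R3=0xfb R4=0xfb  N=1 Z=0
-- IRQ taken; context saved, return-PC = 10 --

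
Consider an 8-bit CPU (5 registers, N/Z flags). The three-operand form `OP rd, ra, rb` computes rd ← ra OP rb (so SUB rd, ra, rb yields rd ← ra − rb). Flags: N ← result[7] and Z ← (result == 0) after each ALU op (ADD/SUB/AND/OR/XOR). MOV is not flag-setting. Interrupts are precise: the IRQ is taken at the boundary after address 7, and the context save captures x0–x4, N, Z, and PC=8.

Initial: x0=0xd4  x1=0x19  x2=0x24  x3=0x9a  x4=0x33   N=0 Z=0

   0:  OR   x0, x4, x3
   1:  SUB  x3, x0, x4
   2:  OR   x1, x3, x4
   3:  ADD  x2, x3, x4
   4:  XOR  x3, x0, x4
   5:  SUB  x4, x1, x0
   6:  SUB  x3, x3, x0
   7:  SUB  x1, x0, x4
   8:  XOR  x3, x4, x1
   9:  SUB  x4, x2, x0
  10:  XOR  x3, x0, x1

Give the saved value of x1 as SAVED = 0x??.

after  0: x0=0xbb x1=0x19 x2=0x24 x3=0x9a x4=0x33  N=1 Z=0
after  1: x0=0xbb x1=0x19 x2=0x24 x3=0x88 x4=0x33  N=1 Z=0
after  2: x0=0xbb x1=0xbb x2=0x24 x3=0x88 x4=0x33  N=1 Z=0
after  3: x0=0xbb x1=0xbb x2=0xbb x3=0x88 x4=0x33  N=1 Z=0
after  4: x0=0xbb x1=0xbb x2=0xbb x3=0x88 x4=0x33  N=1 Z=0
after  5: x0=0xbb x1=0xbb x2=0xbb x3=0x88 x4=0x00  N=0 Z=1
after  6: x0=0xbb x1=0xbb x2=0xbb x3=0xcd x4=0x00  N=1 Z=0
after  7: x0=0xbb x1=0xbb x2=0xbb x3=0xcd x4=0x00  N=1 Z=0
-- IRQ taken; context saved, return-PC = 8 --

SAVED = 0xbb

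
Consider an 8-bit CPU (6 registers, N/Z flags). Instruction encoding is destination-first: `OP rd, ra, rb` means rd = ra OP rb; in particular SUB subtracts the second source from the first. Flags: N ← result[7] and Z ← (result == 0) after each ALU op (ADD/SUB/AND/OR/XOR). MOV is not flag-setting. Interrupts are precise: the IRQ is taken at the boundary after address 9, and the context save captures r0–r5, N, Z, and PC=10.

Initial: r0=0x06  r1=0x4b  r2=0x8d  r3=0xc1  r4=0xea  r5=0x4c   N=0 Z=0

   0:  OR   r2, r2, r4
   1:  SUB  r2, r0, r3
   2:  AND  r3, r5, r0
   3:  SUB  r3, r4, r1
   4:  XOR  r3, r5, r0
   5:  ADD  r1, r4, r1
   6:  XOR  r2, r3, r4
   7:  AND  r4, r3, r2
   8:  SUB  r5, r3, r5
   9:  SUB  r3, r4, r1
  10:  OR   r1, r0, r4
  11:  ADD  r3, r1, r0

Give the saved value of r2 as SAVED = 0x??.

SAVED = 0xa0

after  0: r0=0x06 r1=0x4b r2=0xef r3=0xc1 r4=0xea r5=0x4c  N=1 Z=0
after  1: r0=0x06 r1=0x4b r2=0x45 r3=0xc1 r4=0xea r5=0x4c  N=0 Z=0
after  2: r0=0x06 r1=0x4b r2=0x45 r3=0x04 r4=0xea r5=0x4c  N=0 Z=0
after  3: r0=0x06 r1=0x4b r2=0x45 r3=0x9f r4=0xea r5=0x4c  N=1 Z=0
after  4: r0=0x06 r1=0x4b r2=0x45 r3=0x4a r4=0xea r5=0x4c  N=0 Z=0
after  5: r0=0x06 r1=0x35 r2=0x45 r3=0x4a r4=0xea r5=0x4c  N=0 Z=0
after  6: r0=0x06 r1=0x35 r2=0xa0 r3=0x4a r4=0xea r5=0x4c  N=1 Z=0
after  7: r0=0x06 r1=0x35 r2=0xa0 r3=0x4a r4=0x00 r5=0x4c  N=0 Z=1
after  8: r0=0x06 r1=0x35 r2=0xa0 r3=0x4a r4=0x00 r5=0xfe  N=1 Z=0
after  9: r0=0x06 r1=0x35 r2=0xa0 r3=0xcb r4=0x00 r5=0xfe  N=1 Z=0
-- IRQ taken; context saved, return-PC = 10 --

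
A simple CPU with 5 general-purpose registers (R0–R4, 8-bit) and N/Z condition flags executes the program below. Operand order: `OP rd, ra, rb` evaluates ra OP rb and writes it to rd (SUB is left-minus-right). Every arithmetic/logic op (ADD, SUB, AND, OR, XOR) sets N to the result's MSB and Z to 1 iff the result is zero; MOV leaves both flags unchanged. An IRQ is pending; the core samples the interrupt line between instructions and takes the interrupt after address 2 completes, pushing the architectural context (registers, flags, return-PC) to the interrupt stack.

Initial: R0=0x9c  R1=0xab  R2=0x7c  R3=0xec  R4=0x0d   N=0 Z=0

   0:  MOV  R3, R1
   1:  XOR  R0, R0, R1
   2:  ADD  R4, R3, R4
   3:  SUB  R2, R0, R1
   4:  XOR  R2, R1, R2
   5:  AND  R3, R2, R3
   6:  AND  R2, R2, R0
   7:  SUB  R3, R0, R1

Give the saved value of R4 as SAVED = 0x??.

SAVED = 0xb8

after  0: R0=0x9c R1=0xab R2=0x7c R3=0xab R4=0x0d  N=0 Z=0
after  1: R0=0x37 R1=0xab R2=0x7c R3=0xab R4=0x0d  N=0 Z=0
after  2: R0=0x37 R1=0xab R2=0x7c R3=0xab R4=0xb8  N=1 Z=0
-- IRQ taken; context saved, return-PC = 3 --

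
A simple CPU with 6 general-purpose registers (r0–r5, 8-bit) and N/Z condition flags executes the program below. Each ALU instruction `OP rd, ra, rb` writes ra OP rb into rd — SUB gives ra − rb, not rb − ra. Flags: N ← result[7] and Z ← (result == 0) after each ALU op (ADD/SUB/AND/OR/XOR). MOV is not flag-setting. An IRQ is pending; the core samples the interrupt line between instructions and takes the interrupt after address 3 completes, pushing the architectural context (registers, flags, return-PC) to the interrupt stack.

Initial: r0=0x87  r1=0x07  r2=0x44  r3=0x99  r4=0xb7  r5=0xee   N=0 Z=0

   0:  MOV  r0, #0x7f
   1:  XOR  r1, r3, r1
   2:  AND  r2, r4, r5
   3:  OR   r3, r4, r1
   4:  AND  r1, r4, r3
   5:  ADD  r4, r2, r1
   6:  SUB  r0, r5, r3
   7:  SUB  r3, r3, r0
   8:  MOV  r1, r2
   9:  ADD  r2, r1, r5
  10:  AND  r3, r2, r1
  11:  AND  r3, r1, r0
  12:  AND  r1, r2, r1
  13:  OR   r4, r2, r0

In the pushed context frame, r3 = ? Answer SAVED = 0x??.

SAVED = 0xbf

after  0: r0=0x7f r1=0x07 r2=0x44 r3=0x99 r4=0xb7 r5=0xee  N=0 Z=0
after  1: r0=0x7f r1=0x9e r2=0x44 r3=0x99 r4=0xb7 r5=0xee  N=1 Z=0
after  2: r0=0x7f r1=0x9e r2=0xa6 r3=0x99 r4=0xb7 r5=0xee  N=1 Z=0
after  3: r0=0x7f r1=0x9e r2=0xa6 r3=0xbf r4=0xb7 r5=0xee  N=1 Z=0
-- IRQ taken; context saved, return-PC = 4 --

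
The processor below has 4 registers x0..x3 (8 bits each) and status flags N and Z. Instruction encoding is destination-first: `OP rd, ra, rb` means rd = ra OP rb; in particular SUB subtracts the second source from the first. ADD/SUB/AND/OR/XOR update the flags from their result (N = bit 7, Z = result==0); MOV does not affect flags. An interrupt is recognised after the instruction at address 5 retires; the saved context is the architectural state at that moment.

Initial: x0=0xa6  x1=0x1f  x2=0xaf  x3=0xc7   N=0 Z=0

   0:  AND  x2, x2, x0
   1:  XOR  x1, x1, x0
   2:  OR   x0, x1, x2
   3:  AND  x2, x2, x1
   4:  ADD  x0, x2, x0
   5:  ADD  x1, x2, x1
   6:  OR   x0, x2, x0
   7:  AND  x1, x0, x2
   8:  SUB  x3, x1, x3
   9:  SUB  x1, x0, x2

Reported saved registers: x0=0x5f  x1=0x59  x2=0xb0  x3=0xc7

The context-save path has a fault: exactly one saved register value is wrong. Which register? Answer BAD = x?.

after  0: x0=0xa6 x1=0x1f x2=0xa6 x3=0xc7  N=1 Z=0
after  1: x0=0xa6 x1=0xb9 x2=0xa6 x3=0xc7  N=1 Z=0
after  2: x0=0xbf x1=0xb9 x2=0xa6 x3=0xc7  N=1 Z=0
after  3: x0=0xbf x1=0xb9 x2=0xa0 x3=0xc7  N=1 Z=0
after  4: x0=0x5f x1=0xb9 x2=0xa0 x3=0xc7  N=0 Z=0
after  5: x0=0x5f x1=0x59 x2=0xa0 x3=0xc7  N=0 Z=0
-- IRQ taken; context saved, return-PC = 6 --
mismatch: x2: reported 0xb0 vs actual 0xa0

BAD = x2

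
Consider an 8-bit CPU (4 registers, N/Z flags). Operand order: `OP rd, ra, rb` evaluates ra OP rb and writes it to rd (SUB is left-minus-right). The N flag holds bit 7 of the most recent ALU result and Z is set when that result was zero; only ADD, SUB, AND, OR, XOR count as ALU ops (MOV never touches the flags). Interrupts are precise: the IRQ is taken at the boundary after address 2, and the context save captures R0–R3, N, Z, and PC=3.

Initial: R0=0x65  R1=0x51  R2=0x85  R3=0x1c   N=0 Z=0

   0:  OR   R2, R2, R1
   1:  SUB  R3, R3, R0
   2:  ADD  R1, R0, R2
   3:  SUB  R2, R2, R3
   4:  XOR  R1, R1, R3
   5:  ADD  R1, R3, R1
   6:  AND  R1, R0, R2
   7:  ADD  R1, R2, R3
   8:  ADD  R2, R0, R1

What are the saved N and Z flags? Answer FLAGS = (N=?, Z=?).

after  0: R0=0x65 R1=0x51 R2=0xd5 R3=0x1c  N=1 Z=0
after  1: R0=0x65 R1=0x51 R2=0xd5 R3=0xb7  N=1 Z=0
after  2: R0=0x65 R1=0x3a R2=0xd5 R3=0xb7  N=0 Z=0
-- IRQ taken; context saved, return-PC = 3 --

FLAGS = (N=0, Z=0)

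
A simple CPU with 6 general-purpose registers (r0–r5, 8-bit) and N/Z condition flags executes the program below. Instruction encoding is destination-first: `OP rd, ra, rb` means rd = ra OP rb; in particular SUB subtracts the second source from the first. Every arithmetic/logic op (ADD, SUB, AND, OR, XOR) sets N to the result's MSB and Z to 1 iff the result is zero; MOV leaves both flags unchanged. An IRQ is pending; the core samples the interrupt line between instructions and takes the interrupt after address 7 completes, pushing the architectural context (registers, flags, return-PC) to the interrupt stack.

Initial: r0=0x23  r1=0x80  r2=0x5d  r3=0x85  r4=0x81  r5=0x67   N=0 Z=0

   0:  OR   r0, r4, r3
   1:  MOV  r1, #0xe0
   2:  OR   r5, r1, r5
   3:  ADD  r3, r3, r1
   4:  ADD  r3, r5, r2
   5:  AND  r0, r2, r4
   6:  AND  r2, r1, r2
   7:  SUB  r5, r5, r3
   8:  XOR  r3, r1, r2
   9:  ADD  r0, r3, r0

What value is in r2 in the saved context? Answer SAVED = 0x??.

after  0: r0=0x85 r1=0x80 r2=0x5d r3=0x85 r4=0x81 r5=0x67  N=1 Z=0
after  1: r0=0x85 r1=0xe0 r2=0x5d r3=0x85 r4=0x81 r5=0x67  N=1 Z=0
after  2: r0=0x85 r1=0xe0 r2=0x5d r3=0x85 r4=0x81 r5=0xe7  N=1 Z=0
after  3: r0=0x85 r1=0xe0 r2=0x5d r3=0x65 r4=0x81 r5=0xe7  N=0 Z=0
after  4: r0=0x85 r1=0xe0 r2=0x5d r3=0x44 r4=0x81 r5=0xe7  N=0 Z=0
after  5: r0=0x01 r1=0xe0 r2=0x5d r3=0x44 r4=0x81 r5=0xe7  N=0 Z=0
after  6: r0=0x01 r1=0xe0 r2=0x40 r3=0x44 r4=0x81 r5=0xe7  N=0 Z=0
after  7: r0=0x01 r1=0xe0 r2=0x40 r3=0x44 r4=0x81 r5=0xa3  N=1 Z=0
-- IRQ taken; context saved, return-PC = 8 --

SAVED = 0x40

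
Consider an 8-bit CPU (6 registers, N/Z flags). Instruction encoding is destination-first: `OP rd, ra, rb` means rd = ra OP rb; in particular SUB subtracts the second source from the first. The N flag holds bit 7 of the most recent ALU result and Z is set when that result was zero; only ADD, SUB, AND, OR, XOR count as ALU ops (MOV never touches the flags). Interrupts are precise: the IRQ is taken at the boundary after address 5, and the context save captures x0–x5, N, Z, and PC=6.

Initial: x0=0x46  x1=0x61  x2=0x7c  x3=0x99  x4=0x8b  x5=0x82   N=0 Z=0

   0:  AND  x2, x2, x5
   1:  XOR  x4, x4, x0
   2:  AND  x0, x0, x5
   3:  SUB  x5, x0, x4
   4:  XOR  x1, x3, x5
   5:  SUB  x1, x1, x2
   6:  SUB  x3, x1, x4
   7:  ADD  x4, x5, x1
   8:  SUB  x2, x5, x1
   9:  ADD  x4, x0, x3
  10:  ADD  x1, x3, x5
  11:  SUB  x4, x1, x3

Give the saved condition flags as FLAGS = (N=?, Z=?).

FLAGS = (N=1, Z=0)

after  0: x0=0x46 x1=0x61 x2=0x00 x3=0x99 x4=0x8b x5=0x82  N=0 Z=1
after  1: x0=0x46 x1=0x61 x2=0x00 x3=0x99 x4=0xcd x5=0x82  N=1 Z=0
after  2: x0=0x02 x1=0x61 x2=0x00 x3=0x99 x4=0xcd x5=0x82  N=0 Z=0
after  3: x0=0x02 x1=0x61 x2=0x00 x3=0x99 x4=0xcd x5=0x35  N=0 Z=0
after  4: x0=0x02 x1=0xac x2=0x00 x3=0x99 x4=0xcd x5=0x35  N=1 Z=0
after  5: x0=0x02 x1=0xac x2=0x00 x3=0x99 x4=0xcd x5=0x35  N=1 Z=0
-- IRQ taken; context saved, return-PC = 6 --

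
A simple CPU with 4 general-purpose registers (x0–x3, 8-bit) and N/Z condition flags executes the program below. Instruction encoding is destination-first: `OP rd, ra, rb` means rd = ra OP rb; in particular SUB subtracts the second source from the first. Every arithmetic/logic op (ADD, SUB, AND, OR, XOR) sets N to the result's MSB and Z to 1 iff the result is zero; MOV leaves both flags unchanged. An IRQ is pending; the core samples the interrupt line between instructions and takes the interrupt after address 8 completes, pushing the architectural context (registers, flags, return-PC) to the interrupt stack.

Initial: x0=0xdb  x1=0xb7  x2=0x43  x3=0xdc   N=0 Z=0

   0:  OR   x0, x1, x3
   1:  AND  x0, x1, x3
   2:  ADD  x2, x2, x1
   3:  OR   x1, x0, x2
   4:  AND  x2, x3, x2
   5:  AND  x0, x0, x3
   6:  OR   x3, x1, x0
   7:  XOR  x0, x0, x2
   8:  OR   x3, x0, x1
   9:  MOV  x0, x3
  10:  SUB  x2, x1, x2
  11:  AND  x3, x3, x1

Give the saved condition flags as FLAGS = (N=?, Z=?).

FLAGS = (N=1, Z=0)

after  0: x0=0xff x1=0xb7 x2=0x43 x3=0xdc  N=1 Z=0
after  1: x0=0x94 x1=0xb7 x2=0x43 x3=0xdc  N=1 Z=0
after  2: x0=0x94 x1=0xb7 x2=0xfa x3=0xdc  N=1 Z=0
after  3: x0=0x94 x1=0xfe x2=0xfa x3=0xdc  N=1 Z=0
after  4: x0=0x94 x1=0xfe x2=0xd8 x3=0xdc  N=1 Z=0
after  5: x0=0x94 x1=0xfe x2=0xd8 x3=0xdc  N=1 Z=0
after  6: x0=0x94 x1=0xfe x2=0xd8 x3=0xfe  N=1 Z=0
after  7: x0=0x4c x1=0xfe x2=0xd8 x3=0xfe  N=0 Z=0
after  8: x0=0x4c x1=0xfe x2=0xd8 x3=0xfe  N=1 Z=0
-- IRQ taken; context saved, return-PC = 9 --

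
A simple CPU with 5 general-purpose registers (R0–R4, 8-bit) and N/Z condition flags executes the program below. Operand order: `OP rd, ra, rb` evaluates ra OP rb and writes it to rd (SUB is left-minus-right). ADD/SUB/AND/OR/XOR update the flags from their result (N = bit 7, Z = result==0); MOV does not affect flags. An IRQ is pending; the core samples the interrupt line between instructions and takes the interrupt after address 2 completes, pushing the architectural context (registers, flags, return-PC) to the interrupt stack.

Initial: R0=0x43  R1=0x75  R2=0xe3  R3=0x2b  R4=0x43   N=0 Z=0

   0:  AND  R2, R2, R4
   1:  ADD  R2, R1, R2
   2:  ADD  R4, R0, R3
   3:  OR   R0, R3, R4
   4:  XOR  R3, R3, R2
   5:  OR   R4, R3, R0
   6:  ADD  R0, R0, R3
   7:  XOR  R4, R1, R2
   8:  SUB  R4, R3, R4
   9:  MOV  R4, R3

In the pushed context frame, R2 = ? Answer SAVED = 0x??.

SAVED = 0xb8

after  0: R0=0x43 R1=0x75 R2=0x43 R3=0x2b R4=0x43  N=0 Z=0
after  1: R0=0x43 R1=0x75 R2=0xb8 R3=0x2b R4=0x43  N=1 Z=0
after  2: R0=0x43 R1=0x75 R2=0xb8 R3=0x2b R4=0x6e  N=0 Z=0
-- IRQ taken; context saved, return-PC = 3 --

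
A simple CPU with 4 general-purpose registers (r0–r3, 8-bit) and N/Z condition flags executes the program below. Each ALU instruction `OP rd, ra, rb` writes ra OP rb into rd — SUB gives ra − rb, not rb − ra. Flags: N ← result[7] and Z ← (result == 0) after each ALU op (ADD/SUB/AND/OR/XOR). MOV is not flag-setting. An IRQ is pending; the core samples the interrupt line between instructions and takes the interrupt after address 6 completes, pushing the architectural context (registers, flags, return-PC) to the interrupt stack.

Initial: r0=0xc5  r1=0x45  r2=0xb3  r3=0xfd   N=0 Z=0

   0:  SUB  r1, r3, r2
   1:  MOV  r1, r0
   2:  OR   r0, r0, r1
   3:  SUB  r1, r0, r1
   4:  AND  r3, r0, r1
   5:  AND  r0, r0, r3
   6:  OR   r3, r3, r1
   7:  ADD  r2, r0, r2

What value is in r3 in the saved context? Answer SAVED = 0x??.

after  0: r0=0xc5 r1=0x4a r2=0xb3 r3=0xfd  N=0 Z=0
after  1: r0=0xc5 r1=0xc5 r2=0xb3 r3=0xfd  N=0 Z=0
after  2: r0=0xc5 r1=0xc5 r2=0xb3 r3=0xfd  N=1 Z=0
after  3: r0=0xc5 r1=0x00 r2=0xb3 r3=0xfd  N=0 Z=1
after  4: r0=0xc5 r1=0x00 r2=0xb3 r3=0x00  N=0 Z=1
after  5: r0=0x00 r1=0x00 r2=0xb3 r3=0x00  N=0 Z=1
after  6: r0=0x00 r1=0x00 r2=0xb3 r3=0x00  N=0 Z=1
-- IRQ taken; context saved, return-PC = 7 --

SAVED = 0x00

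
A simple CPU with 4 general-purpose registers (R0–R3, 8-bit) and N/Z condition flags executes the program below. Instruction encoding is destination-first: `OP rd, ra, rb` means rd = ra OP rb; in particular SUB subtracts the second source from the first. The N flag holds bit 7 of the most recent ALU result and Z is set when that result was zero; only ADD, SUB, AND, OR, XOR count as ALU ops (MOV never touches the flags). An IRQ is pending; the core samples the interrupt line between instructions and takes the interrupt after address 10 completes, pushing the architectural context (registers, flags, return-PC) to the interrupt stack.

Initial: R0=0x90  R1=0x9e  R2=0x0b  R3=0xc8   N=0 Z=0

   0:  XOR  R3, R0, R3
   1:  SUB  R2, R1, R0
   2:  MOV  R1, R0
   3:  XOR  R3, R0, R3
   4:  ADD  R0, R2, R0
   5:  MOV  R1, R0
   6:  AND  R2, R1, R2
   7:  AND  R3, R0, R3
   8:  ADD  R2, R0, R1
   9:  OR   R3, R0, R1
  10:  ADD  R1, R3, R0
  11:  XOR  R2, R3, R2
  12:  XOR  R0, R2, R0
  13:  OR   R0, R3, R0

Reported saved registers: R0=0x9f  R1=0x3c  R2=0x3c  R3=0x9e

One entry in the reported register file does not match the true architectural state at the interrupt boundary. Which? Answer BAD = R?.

BAD = R0

after  0: R0=0x90 R1=0x9e R2=0x0b R3=0x58  N=0 Z=0
after  1: R0=0x90 R1=0x9e R2=0x0e R3=0x58  N=0 Z=0
after  2: R0=0x90 R1=0x90 R2=0x0e R3=0x58  N=0 Z=0
after  3: R0=0x90 R1=0x90 R2=0x0e R3=0xc8  N=1 Z=0
after  4: R0=0x9e R1=0x90 R2=0x0e R3=0xc8  N=1 Z=0
after  5: R0=0x9e R1=0x9e R2=0x0e R3=0xc8  N=1 Z=0
after  6: R0=0x9e R1=0x9e R2=0x0e R3=0xc8  N=0 Z=0
after  7: R0=0x9e R1=0x9e R2=0x0e R3=0x88  N=1 Z=0
after  8: R0=0x9e R1=0x9e R2=0x3c R3=0x88  N=0 Z=0
after  9: R0=0x9e R1=0x9e R2=0x3c R3=0x9e  N=1 Z=0
after 10: R0=0x9e R1=0x3c R2=0x3c R3=0x9e  N=0 Z=0
-- IRQ taken; context saved, return-PC = 11 --
mismatch: R0: reported 0x9f vs actual 0x9e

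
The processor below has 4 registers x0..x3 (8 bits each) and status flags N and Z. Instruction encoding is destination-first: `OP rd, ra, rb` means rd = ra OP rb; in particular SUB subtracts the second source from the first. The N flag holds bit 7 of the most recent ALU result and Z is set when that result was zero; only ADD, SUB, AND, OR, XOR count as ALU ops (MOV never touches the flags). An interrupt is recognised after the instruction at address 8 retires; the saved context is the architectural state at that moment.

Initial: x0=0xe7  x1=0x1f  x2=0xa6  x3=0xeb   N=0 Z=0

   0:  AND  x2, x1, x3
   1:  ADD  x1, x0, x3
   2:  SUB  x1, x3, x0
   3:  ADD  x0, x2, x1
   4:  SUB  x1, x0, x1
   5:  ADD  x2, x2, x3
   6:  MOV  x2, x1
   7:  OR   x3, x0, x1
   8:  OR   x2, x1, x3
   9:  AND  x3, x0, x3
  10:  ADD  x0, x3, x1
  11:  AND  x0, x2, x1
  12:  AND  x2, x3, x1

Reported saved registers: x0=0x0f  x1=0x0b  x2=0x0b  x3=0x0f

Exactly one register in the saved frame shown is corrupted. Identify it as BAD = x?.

BAD = x2

after  0: x0=0xe7 x1=0x1f x2=0x0b x3=0xeb  N=0 Z=0
after  1: x0=0xe7 x1=0xd2 x2=0x0b x3=0xeb  N=1 Z=0
after  2: x0=0xe7 x1=0x04 x2=0x0b x3=0xeb  N=0 Z=0
after  3: x0=0x0f x1=0x04 x2=0x0b x3=0xeb  N=0 Z=0
after  4: x0=0x0f x1=0x0b x2=0x0b x3=0xeb  N=0 Z=0
after  5: x0=0x0f x1=0x0b x2=0xf6 x3=0xeb  N=1 Z=0
after  6: x0=0x0f x1=0x0b x2=0x0b x3=0xeb  N=1 Z=0
after  7: x0=0x0f x1=0x0b x2=0x0b x3=0x0f  N=0 Z=0
after  8: x0=0x0f x1=0x0b x2=0x0f x3=0x0f  N=0 Z=0
-- IRQ taken; context saved, return-PC = 9 --
mismatch: x2: reported 0x0b vs actual 0x0f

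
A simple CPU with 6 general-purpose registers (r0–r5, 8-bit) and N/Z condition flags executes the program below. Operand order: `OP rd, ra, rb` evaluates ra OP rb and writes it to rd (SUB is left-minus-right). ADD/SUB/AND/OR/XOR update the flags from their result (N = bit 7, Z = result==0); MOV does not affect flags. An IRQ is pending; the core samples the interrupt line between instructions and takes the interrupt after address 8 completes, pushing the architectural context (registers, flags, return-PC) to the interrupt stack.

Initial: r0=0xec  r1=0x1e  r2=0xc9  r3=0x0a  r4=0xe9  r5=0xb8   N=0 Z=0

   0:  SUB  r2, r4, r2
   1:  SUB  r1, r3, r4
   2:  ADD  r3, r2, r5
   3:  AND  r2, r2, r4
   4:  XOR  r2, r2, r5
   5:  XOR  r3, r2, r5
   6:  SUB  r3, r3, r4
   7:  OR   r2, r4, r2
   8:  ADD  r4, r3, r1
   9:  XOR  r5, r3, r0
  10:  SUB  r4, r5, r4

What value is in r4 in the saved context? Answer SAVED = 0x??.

SAVED = 0x58

after  0: r0=0xec r1=0x1e r2=0x20 r3=0x0a r4=0xe9 r5=0xb8  N=0 Z=0
after  1: r0=0xec r1=0x21 r2=0x20 r3=0x0a r4=0xe9 r5=0xb8  N=0 Z=0
after  2: r0=0xec r1=0x21 r2=0x20 r3=0xd8 r4=0xe9 r5=0xb8  N=1 Z=0
after  3: r0=0xec r1=0x21 r2=0x20 r3=0xd8 r4=0xe9 r5=0xb8  N=0 Z=0
after  4: r0=0xec r1=0x21 r2=0x98 r3=0xd8 r4=0xe9 r5=0xb8  N=1 Z=0
after  5: r0=0xec r1=0x21 r2=0x98 r3=0x20 r4=0xe9 r5=0xb8  N=0 Z=0
after  6: r0=0xec r1=0x21 r2=0x98 r3=0x37 r4=0xe9 r5=0xb8  N=0 Z=0
after  7: r0=0xec r1=0x21 r2=0xf9 r3=0x37 r4=0xe9 r5=0xb8  N=1 Z=0
after  8: r0=0xec r1=0x21 r2=0xf9 r3=0x37 r4=0x58 r5=0xb8  N=0 Z=0
-- IRQ taken; context saved, return-PC = 9 --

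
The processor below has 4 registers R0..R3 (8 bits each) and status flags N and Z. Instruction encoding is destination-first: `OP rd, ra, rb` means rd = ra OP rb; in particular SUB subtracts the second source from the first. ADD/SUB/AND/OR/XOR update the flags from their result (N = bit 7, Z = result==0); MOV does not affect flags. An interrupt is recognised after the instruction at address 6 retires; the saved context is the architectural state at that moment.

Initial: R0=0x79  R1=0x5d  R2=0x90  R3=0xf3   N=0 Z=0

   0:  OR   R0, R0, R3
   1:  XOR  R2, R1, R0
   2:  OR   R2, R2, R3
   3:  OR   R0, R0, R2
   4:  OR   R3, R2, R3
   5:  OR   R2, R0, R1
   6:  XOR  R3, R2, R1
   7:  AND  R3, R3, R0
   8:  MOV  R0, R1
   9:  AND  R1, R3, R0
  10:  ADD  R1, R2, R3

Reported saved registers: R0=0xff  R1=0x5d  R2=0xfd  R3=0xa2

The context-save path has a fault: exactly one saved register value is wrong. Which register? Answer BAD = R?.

BAD = R2

after  0: R0=0xfb R1=0x5d R2=0x90 R3=0xf3  N=1 Z=0
after  1: R0=0xfb R1=0x5d R2=0xa6 R3=0xf3  N=1 Z=0
after  2: R0=0xfb R1=0x5d R2=0xf7 R3=0xf3  N=1 Z=0
after  3: R0=0xff R1=0x5d R2=0xf7 R3=0xf3  N=1 Z=0
after  4: R0=0xff R1=0x5d R2=0xf7 R3=0xf7  N=1 Z=0
after  5: R0=0xff R1=0x5d R2=0xff R3=0xf7  N=1 Z=0
after  6: R0=0xff R1=0x5d R2=0xff R3=0xa2  N=1 Z=0
-- IRQ taken; context saved, return-PC = 7 --
mismatch: R2: reported 0xfd vs actual 0xff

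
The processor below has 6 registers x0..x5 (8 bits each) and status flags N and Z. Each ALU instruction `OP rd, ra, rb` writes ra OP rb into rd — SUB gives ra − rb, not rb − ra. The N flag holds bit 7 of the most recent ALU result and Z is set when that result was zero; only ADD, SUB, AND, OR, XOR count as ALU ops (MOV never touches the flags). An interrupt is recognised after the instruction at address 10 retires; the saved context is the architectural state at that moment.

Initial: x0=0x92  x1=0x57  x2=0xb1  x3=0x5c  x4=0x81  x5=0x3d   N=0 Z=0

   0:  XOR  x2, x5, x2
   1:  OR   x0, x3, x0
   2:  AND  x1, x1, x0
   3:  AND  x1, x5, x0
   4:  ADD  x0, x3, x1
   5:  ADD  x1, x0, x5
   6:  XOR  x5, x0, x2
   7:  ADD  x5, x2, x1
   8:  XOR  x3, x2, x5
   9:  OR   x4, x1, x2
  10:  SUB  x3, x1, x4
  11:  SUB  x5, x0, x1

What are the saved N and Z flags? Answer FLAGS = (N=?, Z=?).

FLAGS = (N=1, Z=0)

after  0: x0=0x92 x1=0x57 x2=0x8c x3=0x5c x4=0x81 x5=0x3d  N=1 Z=0
after  1: x0=0xde x1=0x57 x2=0x8c x3=0x5c x4=0x81 x5=0x3d  N=1 Z=0
after  2: x0=0xde x1=0x56 x2=0x8c x3=0x5c x4=0x81 x5=0x3d  N=0 Z=0
after  3: x0=0xde x1=0x1c x2=0x8c x3=0x5c x4=0x81 x5=0x3d  N=0 Z=0
after  4: x0=0x78 x1=0x1c x2=0x8c x3=0x5c x4=0x81 x5=0x3d  N=0 Z=0
after  5: x0=0x78 x1=0xb5 x2=0x8c x3=0x5c x4=0x81 x5=0x3d  N=1 Z=0
after  6: x0=0x78 x1=0xb5 x2=0x8c x3=0x5c x4=0x81 x5=0xf4  N=1 Z=0
after  7: x0=0x78 x1=0xb5 x2=0x8c x3=0x5c x4=0x81 x5=0x41  N=0 Z=0
after  8: x0=0x78 x1=0xb5 x2=0x8c x3=0xcd x4=0x81 x5=0x41  N=1 Z=0
after  9: x0=0x78 x1=0xb5 x2=0x8c x3=0xcd x4=0xbd x5=0x41  N=1 Z=0
after 10: x0=0x78 x1=0xb5 x2=0x8c x3=0xf8 x4=0xbd x5=0x41  N=1 Z=0
-- IRQ taken; context saved, return-PC = 11 --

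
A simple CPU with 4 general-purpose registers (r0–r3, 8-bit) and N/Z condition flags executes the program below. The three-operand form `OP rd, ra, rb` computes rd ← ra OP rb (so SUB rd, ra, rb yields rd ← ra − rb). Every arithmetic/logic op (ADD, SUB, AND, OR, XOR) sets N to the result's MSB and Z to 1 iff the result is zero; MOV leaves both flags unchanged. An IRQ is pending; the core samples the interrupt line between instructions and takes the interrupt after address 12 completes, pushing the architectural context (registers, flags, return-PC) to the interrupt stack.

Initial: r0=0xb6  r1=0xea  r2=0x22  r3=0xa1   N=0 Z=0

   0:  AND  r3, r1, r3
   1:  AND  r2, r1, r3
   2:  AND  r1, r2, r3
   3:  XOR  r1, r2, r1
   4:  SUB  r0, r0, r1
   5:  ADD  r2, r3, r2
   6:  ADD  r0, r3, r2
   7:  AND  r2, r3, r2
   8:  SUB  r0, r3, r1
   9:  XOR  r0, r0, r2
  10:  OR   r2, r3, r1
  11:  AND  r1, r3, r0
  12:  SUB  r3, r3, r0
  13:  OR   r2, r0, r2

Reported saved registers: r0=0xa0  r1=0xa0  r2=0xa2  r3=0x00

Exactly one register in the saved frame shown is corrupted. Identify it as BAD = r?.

BAD = r2

after  0: r0=0xb6 r1=0xea r2=0x22 r3=0xa0  N=1 Z=0
after  1: r0=0xb6 r1=0xea r2=0xa0 r3=0xa0  N=1 Z=0
after  2: r0=0xb6 r1=0xa0 r2=0xa0 r3=0xa0  N=1 Z=0
after  3: r0=0xb6 r1=0x00 r2=0xa0 r3=0xa0  N=0 Z=1
after  4: r0=0xb6 r1=0x00 r2=0xa0 r3=0xa0  N=1 Z=0
after  5: r0=0xb6 r1=0x00 r2=0x40 r3=0xa0  N=0 Z=0
after  6: r0=0xe0 r1=0x00 r2=0x40 r3=0xa0  N=1 Z=0
after  7: r0=0xe0 r1=0x00 r2=0x00 r3=0xa0  N=0 Z=1
after  8: r0=0xa0 r1=0x00 r2=0x00 r3=0xa0  N=1 Z=0
after  9: r0=0xa0 r1=0x00 r2=0x00 r3=0xa0  N=1 Z=0
after 10: r0=0xa0 r1=0x00 r2=0xa0 r3=0xa0  N=1 Z=0
after 11: r0=0xa0 r1=0xa0 r2=0xa0 r3=0xa0  N=1 Z=0
after 12: r0=0xa0 r1=0xa0 r2=0xa0 r3=0x00  N=0 Z=1
-- IRQ taken; context saved, return-PC = 13 --
mismatch: r2: reported 0xa2 vs actual 0xa0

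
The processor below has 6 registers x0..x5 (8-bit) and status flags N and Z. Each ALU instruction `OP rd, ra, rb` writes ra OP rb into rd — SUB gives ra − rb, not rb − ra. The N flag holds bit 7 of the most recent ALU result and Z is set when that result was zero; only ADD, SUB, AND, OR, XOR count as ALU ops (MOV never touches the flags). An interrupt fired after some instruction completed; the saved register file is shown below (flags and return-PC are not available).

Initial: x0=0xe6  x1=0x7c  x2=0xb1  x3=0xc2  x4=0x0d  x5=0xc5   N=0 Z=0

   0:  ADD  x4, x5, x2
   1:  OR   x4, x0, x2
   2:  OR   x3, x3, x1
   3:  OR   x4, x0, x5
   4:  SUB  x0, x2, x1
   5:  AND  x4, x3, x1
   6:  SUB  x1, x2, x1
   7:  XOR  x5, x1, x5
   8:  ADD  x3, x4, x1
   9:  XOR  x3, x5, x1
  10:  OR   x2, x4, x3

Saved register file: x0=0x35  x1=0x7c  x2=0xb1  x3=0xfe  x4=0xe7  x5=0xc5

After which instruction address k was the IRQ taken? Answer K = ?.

after  0: x0=0xe6 x1=0x7c x2=0xb1 x3=0xc2 x4=0x76 x5=0xc5  N=0 Z=0
after  1: x0=0xe6 x1=0x7c x2=0xb1 x3=0xc2 x4=0xf7 x5=0xc5  N=1 Z=0
after  2: x0=0xe6 x1=0x7c x2=0xb1 x3=0xfe x4=0xf7 x5=0xc5  N=1 Z=0
after  3: x0=0xe6 x1=0x7c x2=0xb1 x3=0xfe x4=0xe7 x5=0xc5  N=1 Z=0
after  4: x0=0x35 x1=0x7c x2=0xb1 x3=0xfe x4=0xe7 x5=0xc5  N=0 Z=0
-- IRQ taken; context saved, return-PC = 5 --

K = 4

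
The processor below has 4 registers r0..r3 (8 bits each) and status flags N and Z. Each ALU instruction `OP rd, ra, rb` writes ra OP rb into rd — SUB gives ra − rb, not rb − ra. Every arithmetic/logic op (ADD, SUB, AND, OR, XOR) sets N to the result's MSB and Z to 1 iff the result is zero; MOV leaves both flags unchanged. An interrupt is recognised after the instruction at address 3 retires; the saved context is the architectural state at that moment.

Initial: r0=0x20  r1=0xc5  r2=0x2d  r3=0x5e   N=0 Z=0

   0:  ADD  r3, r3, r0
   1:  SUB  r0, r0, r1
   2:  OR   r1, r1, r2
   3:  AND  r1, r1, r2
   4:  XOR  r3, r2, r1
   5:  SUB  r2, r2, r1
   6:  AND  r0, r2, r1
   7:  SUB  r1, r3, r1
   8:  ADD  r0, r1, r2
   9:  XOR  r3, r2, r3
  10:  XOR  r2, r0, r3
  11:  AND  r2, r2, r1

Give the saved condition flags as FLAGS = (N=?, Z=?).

FLAGS = (N=0, Z=0)

after  0: r0=0x20 r1=0xc5 r2=0x2d r3=0x7e  N=0 Z=0
after  1: r0=0x5b r1=0xc5 r2=0x2d r3=0x7e  N=0 Z=0
after  2: r0=0x5b r1=0xed r2=0x2d r3=0x7e  N=1 Z=0
after  3: r0=0x5b r1=0x2d r2=0x2d r3=0x7e  N=0 Z=0
-- IRQ taken; context saved, return-PC = 4 --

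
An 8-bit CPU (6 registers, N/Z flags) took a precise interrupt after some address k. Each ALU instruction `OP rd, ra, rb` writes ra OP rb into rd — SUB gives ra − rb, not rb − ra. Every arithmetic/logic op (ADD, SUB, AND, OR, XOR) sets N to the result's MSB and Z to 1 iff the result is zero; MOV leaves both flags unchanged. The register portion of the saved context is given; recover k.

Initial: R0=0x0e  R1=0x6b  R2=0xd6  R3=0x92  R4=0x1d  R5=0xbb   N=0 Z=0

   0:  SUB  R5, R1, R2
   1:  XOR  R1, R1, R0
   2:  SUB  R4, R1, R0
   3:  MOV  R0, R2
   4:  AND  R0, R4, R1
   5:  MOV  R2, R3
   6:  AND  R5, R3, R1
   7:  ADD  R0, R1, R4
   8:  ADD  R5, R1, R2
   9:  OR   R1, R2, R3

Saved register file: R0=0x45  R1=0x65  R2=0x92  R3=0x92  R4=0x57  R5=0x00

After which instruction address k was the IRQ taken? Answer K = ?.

after  0: R0=0x0e R1=0x6b R2=0xd6 R3=0x92 R4=0x1d R5=0x95  N=1 Z=0
after  1: R0=0x0e R1=0x65 R2=0xd6 R3=0x92 R4=0x1d R5=0x95  N=0 Z=0
after  2: R0=0x0e R1=0x65 R2=0xd6 R3=0x92 R4=0x57 R5=0x95  N=0 Z=0
after  3: R0=0xd6 R1=0x65 R2=0xd6 R3=0x92 R4=0x57 R5=0x95  N=0 Z=0
after  4: R0=0x45 R1=0x65 R2=0xd6 R3=0x92 R4=0x57 R5=0x95  N=0 Z=0
after  5: R0=0x45 R1=0x65 R2=0x92 R3=0x92 R4=0x57 R5=0x95  N=0 Z=0
after  6: R0=0x45 R1=0x65 R2=0x92 R3=0x92 R4=0x57 R5=0x00  N=0 Z=1
-- IRQ taken; context saved, return-PC = 7 --

K = 6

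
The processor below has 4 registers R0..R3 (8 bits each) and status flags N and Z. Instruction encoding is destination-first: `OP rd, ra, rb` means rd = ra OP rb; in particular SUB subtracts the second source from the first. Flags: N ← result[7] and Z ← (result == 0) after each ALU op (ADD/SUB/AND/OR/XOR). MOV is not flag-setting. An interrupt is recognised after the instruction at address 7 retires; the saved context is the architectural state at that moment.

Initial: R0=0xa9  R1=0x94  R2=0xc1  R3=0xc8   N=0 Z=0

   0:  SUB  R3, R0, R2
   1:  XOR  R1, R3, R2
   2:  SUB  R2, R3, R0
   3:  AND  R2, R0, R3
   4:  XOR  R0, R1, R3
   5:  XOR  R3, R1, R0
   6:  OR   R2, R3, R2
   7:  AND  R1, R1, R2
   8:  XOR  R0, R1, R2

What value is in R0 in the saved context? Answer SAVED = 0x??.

after  0: R0=0xa9 R1=0x94 R2=0xc1 R3=0xe8  N=1 Z=0
after  1: R0=0xa9 R1=0x29 R2=0xc1 R3=0xe8  N=0 Z=0
after  2: R0=0xa9 R1=0x29 R2=0x3f R3=0xe8  N=0 Z=0
after  3: R0=0xa9 R1=0x29 R2=0xa8 R3=0xe8  N=1 Z=0
after  4: R0=0xc1 R1=0x29 R2=0xa8 R3=0xe8  N=1 Z=0
after  5: R0=0xc1 R1=0x29 R2=0xa8 R3=0xe8  N=1 Z=0
after  6: R0=0xc1 R1=0x29 R2=0xe8 R3=0xe8  N=1 Z=0
after  7: R0=0xc1 R1=0x28 R2=0xe8 R3=0xe8  N=0 Z=0
-- IRQ taken; context saved, return-PC = 8 --

SAVED = 0xc1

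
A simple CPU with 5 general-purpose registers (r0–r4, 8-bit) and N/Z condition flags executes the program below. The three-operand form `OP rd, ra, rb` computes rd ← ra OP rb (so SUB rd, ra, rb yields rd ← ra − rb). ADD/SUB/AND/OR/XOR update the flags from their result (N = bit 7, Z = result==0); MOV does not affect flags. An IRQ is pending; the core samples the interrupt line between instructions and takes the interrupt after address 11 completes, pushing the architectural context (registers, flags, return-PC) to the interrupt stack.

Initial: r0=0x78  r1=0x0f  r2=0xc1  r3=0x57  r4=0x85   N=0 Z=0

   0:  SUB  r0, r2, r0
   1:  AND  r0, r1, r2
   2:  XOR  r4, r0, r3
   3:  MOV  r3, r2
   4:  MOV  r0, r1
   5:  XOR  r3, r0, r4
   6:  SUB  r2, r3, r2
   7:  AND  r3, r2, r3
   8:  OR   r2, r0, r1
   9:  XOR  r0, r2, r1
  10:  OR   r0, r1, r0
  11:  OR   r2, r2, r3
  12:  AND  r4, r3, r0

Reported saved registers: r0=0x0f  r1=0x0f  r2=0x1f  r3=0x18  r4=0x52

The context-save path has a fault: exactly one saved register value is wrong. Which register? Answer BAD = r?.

after  0: r0=0x49 r1=0x0f r2=0xc1 r3=0x57 r4=0x85  N=0 Z=0
after  1: r0=0x01 r1=0x0f r2=0xc1 r3=0x57 r4=0x85  N=0 Z=0
after  2: r0=0x01 r1=0x0f r2=0xc1 r3=0x57 r4=0x56  N=0 Z=0
after  3: r0=0x01 r1=0x0f r2=0xc1 r3=0xc1 r4=0x56  N=0 Z=0
after  4: r0=0x0f r1=0x0f r2=0xc1 r3=0xc1 r4=0x56  N=0 Z=0
after  5: r0=0x0f r1=0x0f r2=0xc1 r3=0x59 r4=0x56  N=0 Z=0
after  6: r0=0x0f r1=0x0f r2=0x98 r3=0x59 r4=0x56  N=1 Z=0
after  7: r0=0x0f r1=0x0f r2=0x98 r3=0x18 r4=0x56  N=0 Z=0
after  8: r0=0x0f r1=0x0f r2=0x0f r3=0x18 r4=0x56  N=0 Z=0
after  9: r0=0x00 r1=0x0f r2=0x0f r3=0x18 r4=0x56  N=0 Z=1
after 10: r0=0x0f r1=0x0f r2=0x0f r3=0x18 r4=0x56  N=0 Z=0
after 11: r0=0x0f r1=0x0f r2=0x1f r3=0x18 r4=0x56  N=0 Z=0
-- IRQ taken; context saved, return-PC = 12 --
mismatch: r4: reported 0x52 vs actual 0x56

BAD = r4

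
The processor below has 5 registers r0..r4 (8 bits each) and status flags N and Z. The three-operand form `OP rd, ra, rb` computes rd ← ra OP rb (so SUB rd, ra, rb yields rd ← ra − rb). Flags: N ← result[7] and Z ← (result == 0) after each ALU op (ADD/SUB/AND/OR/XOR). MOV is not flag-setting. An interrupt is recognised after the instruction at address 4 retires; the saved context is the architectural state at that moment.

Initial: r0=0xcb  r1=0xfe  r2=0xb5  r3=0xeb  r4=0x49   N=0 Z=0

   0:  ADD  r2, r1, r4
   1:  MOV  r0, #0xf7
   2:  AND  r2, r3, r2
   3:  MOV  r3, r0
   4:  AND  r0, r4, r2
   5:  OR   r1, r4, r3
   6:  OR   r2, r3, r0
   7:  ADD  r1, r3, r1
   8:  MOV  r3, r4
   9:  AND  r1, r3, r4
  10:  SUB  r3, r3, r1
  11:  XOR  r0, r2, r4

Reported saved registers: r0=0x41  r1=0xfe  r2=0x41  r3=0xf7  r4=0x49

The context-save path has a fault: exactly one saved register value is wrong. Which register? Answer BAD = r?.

after  0: r0=0xcb r1=0xfe r2=0x47 r3=0xeb r4=0x49  N=0 Z=0
after  1: r0=0xf7 r1=0xfe r2=0x47 r3=0xeb r4=0x49  N=0 Z=0
after  2: r0=0xf7 r1=0xfe r2=0x43 r3=0xeb r4=0x49  N=0 Z=0
after  3: r0=0xf7 r1=0xfe r2=0x43 r3=0xf7 r4=0x49  N=0 Z=0
after  4: r0=0x41 r1=0xfe r2=0x43 r3=0xf7 r4=0x49  N=0 Z=0
-- IRQ taken; context saved, return-PC = 5 --
mismatch: r2: reported 0x41 vs actual 0x43

BAD = r2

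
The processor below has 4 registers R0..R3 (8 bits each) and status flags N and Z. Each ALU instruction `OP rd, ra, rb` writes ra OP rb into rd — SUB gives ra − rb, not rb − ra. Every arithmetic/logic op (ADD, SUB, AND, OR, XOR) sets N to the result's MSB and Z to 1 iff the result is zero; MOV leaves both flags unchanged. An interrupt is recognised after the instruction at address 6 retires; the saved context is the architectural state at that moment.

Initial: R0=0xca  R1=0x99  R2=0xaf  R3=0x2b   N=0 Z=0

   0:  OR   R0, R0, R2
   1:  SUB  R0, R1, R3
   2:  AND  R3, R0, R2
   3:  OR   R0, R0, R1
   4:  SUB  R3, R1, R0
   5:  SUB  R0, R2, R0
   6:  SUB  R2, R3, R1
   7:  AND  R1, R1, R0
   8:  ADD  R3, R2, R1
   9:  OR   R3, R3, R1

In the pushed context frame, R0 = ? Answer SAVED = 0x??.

after  0: R0=0xef R1=0x99 R2=0xaf R3=0x2b  N=1 Z=0
after  1: R0=0x6e R1=0x99 R2=0xaf R3=0x2b  N=0 Z=0
after  2: R0=0x6e R1=0x99 R2=0xaf R3=0x2e  N=0 Z=0
after  3: R0=0xff R1=0x99 R2=0xaf R3=0x2e  N=1 Z=0
after  4: R0=0xff R1=0x99 R2=0xaf R3=0x9a  N=1 Z=0
after  5: R0=0xb0 R1=0x99 R2=0xaf R3=0x9a  N=1 Z=0
after  6: R0=0xb0 R1=0x99 R2=0x01 R3=0x9a  N=0 Z=0
-- IRQ taken; context saved, return-PC = 7 --

SAVED = 0xb0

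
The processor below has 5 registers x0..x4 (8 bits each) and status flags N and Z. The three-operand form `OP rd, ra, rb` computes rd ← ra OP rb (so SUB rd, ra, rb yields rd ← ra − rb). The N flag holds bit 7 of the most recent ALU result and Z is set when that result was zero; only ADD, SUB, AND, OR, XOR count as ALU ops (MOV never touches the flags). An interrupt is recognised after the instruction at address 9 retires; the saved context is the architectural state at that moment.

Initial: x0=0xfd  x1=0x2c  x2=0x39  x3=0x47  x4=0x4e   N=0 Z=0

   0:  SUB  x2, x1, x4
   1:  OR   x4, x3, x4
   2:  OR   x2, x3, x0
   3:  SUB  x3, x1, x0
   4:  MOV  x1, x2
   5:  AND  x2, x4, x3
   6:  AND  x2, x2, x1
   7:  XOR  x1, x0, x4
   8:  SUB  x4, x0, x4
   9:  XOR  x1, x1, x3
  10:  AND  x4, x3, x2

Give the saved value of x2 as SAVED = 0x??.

SAVED = 0x0f

after  0: x0=0xfd x1=0x2c x2=0xde x3=0x47 x4=0x4e  N=1 Z=0
after  1: x0=0xfd x1=0x2c x2=0xde x3=0x47 x4=0x4f  N=0 Z=0
after  2: x0=0xfd x1=0x2c x2=0xff x3=0x47 x4=0x4f  N=1 Z=0
after  3: x0=0xfd x1=0x2c x2=0xff x3=0x2f x4=0x4f  N=0 Z=0
after  4: x0=0xfd x1=0xff x2=0xff x3=0x2f x4=0x4f  N=0 Z=0
after  5: x0=0xfd x1=0xff x2=0x0f x3=0x2f x4=0x4f  N=0 Z=0
after  6: x0=0xfd x1=0xff x2=0x0f x3=0x2f x4=0x4f  N=0 Z=0
after  7: x0=0xfd x1=0xb2 x2=0x0f x3=0x2f x4=0x4f  N=1 Z=0
after  8: x0=0xfd x1=0xb2 x2=0x0f x3=0x2f x4=0xae  N=1 Z=0
after  9: x0=0xfd x1=0x9d x2=0x0f x3=0x2f x4=0xae  N=1 Z=0
-- IRQ taken; context saved, return-PC = 10 --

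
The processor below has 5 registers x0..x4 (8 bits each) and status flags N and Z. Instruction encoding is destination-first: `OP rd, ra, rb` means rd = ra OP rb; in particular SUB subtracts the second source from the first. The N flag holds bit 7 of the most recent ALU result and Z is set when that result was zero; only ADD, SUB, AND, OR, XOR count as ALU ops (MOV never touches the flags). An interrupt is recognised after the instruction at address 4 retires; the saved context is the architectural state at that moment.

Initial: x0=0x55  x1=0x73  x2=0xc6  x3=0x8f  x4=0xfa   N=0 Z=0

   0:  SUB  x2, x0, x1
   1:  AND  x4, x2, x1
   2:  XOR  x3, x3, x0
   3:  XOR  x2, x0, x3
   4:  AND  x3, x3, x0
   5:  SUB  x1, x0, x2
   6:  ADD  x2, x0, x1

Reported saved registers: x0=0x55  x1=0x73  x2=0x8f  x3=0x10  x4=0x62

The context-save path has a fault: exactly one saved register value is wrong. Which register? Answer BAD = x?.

BAD = x3

after  0: x0=0x55 x1=0x73 x2=0xe2 x3=0x8f x4=0xfa  N=1 Z=0
after  1: x0=0x55 x1=0x73 x2=0xe2 x3=0x8f x4=0x62  N=0 Z=0
after  2: x0=0x55 x1=0x73 x2=0xe2 x3=0xda x4=0x62  N=1 Z=0
after  3: x0=0x55 x1=0x73 x2=0x8f x3=0xda x4=0x62  N=1 Z=0
after  4: x0=0x55 x1=0x73 x2=0x8f x3=0x50 x4=0x62  N=0 Z=0
-- IRQ taken; context saved, return-PC = 5 --
mismatch: x3: reported 0x10 vs actual 0x50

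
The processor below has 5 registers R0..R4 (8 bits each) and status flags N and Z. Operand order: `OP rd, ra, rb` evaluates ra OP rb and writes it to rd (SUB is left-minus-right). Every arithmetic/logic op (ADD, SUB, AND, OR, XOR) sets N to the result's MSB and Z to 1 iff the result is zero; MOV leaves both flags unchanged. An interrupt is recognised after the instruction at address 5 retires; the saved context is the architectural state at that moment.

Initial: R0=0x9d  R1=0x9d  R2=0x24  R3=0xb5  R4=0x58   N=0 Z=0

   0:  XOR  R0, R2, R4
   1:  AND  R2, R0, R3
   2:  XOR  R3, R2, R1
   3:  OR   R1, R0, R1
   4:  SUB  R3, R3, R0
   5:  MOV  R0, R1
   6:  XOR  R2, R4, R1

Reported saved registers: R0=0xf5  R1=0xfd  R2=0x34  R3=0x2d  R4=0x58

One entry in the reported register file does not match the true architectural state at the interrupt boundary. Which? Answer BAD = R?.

after  0: R0=0x7c R1=0x9d R2=0x24 R3=0xb5 R4=0x58  N=0 Z=0
after  1: R0=0x7c R1=0x9d R2=0x34 R3=0xb5 R4=0x58  N=0 Z=0
after  2: R0=0x7c R1=0x9d R2=0x34 R3=0xa9 R4=0x58  N=1 Z=0
after  3: R0=0x7c R1=0xfd R2=0x34 R3=0xa9 R4=0x58  N=1 Z=0
after  4: R0=0x7c R1=0xfd R2=0x34 R3=0x2d R4=0x58  N=0 Z=0
after  5: R0=0xfd R1=0xfd R2=0x34 R3=0x2d R4=0x58  N=0 Z=0
-- IRQ taken; context saved, return-PC = 6 --
mismatch: R0: reported 0xf5 vs actual 0xfd

BAD = R0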